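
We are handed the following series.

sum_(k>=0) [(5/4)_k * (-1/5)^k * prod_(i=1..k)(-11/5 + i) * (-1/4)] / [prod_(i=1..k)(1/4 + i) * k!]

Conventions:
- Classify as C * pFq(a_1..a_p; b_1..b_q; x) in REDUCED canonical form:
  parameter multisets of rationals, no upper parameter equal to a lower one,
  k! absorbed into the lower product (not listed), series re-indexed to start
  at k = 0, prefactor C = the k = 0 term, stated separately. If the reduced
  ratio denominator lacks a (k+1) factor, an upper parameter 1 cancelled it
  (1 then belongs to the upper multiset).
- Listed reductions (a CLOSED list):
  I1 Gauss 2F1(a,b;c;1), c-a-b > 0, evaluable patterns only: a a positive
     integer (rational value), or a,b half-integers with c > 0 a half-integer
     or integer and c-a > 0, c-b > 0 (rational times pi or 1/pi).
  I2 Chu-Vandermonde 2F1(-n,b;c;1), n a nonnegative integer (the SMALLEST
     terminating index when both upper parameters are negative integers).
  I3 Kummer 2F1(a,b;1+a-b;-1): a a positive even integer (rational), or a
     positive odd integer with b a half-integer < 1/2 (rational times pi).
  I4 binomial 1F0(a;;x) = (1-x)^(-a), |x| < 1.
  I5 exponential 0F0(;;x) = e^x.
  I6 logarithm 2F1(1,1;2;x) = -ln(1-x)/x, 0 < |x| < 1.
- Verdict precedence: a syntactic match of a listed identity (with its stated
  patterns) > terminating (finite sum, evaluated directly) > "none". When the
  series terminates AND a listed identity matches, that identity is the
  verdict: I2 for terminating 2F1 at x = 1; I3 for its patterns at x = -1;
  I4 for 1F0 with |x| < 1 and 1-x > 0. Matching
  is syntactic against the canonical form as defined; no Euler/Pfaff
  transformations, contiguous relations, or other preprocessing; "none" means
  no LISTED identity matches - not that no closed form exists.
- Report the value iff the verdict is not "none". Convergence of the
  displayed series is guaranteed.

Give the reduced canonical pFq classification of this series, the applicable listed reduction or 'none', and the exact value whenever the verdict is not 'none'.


x = -1/5 here; the reduced form reads 1F0, upper {-6/5}, lower {-}, C = -1/4. Verdict at x = -1/5: the I4 binomial reduction matches (the 1F0 binomial series: exponent 6/5, x = -1/5). Its exact value is (-1/4) * (6/5)^(6/5).

Structural cue: t_0 = -1/4 here, and the parameter 5/4 appears in both the upper and lower lists and cancels.
Consecutive-term ratio: r(k) = (-1/5) * (k-6/5) / [(k+1)] - rational in k. x = (-1/5); t_0 = -1/4; negate the roots.


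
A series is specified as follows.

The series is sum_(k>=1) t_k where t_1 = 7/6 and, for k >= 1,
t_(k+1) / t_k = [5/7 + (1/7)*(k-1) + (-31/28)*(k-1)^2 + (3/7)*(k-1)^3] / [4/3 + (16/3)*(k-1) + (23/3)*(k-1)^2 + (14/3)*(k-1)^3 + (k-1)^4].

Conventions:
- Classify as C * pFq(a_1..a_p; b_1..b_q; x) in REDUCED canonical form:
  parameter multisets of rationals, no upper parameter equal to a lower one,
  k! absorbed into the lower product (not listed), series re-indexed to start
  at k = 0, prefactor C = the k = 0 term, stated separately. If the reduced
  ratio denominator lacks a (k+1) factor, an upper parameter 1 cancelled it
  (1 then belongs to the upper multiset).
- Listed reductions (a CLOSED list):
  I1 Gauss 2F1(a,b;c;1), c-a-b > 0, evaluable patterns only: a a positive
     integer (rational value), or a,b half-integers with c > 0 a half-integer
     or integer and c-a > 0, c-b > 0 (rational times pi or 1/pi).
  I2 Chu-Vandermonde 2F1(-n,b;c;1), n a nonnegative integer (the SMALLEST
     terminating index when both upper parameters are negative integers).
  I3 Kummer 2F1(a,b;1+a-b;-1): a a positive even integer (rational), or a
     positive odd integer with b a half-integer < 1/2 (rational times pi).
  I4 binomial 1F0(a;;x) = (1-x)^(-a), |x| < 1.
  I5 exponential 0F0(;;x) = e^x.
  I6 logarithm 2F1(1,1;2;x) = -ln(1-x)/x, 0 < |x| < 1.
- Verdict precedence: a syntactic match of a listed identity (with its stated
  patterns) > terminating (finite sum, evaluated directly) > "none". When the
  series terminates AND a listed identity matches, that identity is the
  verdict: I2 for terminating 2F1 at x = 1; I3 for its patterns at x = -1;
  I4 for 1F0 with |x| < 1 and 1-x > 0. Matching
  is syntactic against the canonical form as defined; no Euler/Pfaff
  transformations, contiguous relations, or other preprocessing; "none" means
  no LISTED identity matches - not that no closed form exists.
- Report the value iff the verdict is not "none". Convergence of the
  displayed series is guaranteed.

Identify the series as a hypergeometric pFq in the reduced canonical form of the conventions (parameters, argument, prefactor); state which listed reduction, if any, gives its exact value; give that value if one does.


At argument 3/7: a 2F2 with upper {-2, -5/4}, lower {1, 2}, scaled by C = 7/6. Verdict: terminating - the sum ends at index 2 because -2 is a negative integer; exact evaluation follows. Sum: 4831/2688.

Key step: x = (3/7) and factor the ratio over Q (C = 7/6): negated roots = parameters.
Consecutive-term ratio: r(k) = (3/7) * (k-2) (k-5/4) / [(k+1) (k+2) (k+1)] ; factor over Q: parameters, x = (3/7), and C = 7/6.


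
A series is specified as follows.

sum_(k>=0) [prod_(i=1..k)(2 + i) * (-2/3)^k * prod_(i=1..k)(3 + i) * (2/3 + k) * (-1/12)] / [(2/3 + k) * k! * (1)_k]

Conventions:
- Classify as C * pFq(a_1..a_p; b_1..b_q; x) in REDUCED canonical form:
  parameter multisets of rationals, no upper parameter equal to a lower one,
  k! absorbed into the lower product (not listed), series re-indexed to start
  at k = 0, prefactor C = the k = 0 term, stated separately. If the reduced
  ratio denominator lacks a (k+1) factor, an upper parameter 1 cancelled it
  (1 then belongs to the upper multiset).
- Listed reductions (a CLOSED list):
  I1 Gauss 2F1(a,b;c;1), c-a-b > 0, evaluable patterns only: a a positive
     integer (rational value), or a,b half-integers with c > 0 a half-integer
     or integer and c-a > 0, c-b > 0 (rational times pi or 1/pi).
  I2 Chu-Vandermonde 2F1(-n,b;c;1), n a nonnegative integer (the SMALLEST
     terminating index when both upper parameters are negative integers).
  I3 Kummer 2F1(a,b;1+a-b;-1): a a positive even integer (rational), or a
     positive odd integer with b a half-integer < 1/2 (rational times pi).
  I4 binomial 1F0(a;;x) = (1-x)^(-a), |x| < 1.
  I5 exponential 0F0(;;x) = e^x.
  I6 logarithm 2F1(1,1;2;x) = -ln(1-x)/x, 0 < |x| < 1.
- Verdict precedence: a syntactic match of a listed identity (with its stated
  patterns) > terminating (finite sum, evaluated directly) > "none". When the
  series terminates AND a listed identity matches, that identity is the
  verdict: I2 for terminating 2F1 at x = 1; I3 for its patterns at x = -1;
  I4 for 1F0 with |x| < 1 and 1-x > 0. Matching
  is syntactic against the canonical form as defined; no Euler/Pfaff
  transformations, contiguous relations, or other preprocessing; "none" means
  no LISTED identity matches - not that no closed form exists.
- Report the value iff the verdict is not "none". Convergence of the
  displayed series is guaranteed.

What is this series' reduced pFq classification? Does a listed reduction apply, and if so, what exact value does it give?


x = -2/3 here; the reduced form reads 2F1, upper {3, 4}, lower {1}, C = -1/12. Verdict: none - at argument -2/3 the multisets {3, 4} ; {1} match no listed identity.

Structural cue: t_0 being -1/12, the running product (C = -1/12) telescopes to a rising factorial.
Term ratio: r(k) = (-2/3) * (k+3) (k+4) / [(k+1) (k+1)] - rational; roots negated = parameters, x = (-2/3), C = -1/12.


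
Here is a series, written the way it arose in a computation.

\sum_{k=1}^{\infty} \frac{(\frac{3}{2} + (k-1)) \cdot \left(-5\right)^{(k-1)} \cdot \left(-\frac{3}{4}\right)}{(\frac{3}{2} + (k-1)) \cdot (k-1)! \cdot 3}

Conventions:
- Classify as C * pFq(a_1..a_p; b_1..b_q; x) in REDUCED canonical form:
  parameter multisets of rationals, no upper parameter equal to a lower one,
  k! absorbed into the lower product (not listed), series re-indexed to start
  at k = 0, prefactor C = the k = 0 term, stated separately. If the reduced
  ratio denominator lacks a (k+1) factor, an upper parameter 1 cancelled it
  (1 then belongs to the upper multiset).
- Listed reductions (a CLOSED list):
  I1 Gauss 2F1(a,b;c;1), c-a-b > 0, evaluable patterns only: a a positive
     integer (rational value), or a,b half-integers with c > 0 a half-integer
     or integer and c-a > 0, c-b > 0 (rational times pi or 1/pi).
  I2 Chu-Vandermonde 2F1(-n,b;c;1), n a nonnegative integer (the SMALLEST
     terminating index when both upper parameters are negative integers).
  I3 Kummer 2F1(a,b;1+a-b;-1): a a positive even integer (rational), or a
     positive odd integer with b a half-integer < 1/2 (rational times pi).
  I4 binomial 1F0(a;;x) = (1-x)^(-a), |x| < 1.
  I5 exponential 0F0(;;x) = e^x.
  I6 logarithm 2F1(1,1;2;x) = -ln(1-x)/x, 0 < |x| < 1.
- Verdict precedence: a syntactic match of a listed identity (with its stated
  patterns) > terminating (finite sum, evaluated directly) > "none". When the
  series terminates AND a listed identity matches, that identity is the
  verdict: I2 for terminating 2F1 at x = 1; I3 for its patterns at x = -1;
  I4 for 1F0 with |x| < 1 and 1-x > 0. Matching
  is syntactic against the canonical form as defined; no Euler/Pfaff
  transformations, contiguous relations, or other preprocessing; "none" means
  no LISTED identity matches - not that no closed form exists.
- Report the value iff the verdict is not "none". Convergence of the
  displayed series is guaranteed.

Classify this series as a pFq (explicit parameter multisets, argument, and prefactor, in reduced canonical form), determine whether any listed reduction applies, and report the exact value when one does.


The series (x = -5) is 0F0: upper {-}, lower {-}, prefactor -\frac{1}{4}. Verdict: exponential (I5) matches (the 0F0 exponential series at x = -5). Exact value: \left(-\frac{1}{4}\right) \cdot e^{-5}.

First insight: with t_0 = -\frac{1}{4}, striking the common factor k + 3/2 reduces the term (C = -1/4, x = -5).
Term ratio: r(k) = -5 * 1 / [(k+1)] ; factor over Q: parameters, x = -5, and C = -\frac{1}{4}.


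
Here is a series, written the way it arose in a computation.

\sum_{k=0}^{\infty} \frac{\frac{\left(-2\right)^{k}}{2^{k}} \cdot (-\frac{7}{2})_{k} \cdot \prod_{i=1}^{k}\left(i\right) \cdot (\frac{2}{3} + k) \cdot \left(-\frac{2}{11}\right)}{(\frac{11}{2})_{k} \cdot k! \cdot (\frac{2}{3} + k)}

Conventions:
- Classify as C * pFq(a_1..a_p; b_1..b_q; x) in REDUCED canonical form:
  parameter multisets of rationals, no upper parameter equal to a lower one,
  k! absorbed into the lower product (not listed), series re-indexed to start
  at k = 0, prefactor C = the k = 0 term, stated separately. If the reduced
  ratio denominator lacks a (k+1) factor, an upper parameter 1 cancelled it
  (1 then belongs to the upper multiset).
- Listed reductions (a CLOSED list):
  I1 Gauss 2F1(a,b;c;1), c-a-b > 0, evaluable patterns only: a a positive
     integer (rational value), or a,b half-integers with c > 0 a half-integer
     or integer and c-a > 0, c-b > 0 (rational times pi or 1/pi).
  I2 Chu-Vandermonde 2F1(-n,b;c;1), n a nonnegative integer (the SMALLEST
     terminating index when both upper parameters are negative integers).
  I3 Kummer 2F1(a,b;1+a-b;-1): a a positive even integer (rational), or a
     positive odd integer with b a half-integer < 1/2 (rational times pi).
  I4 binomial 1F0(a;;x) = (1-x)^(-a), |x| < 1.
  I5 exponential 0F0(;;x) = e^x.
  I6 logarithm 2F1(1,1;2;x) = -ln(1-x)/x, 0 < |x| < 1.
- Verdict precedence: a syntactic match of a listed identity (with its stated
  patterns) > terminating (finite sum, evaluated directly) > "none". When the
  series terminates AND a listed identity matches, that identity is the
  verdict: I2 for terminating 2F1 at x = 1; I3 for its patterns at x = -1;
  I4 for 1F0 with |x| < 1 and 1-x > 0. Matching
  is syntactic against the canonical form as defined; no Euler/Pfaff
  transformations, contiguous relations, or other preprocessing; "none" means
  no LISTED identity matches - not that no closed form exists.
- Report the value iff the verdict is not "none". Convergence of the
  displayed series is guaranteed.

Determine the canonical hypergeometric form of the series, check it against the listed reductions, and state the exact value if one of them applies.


At argument -1: a 2F1 with upper {-\frac{7}{2}, 1}, lower {\frac{11}{2}}, scaled by C = -\frac{2}{11}. Verdict: Kummer's theorem (I3) matches (x = -1; c = \frac{11}{2} equals 1+a-b for upper {-\frac{7}{2}, 1}: listed pattern). Value: \left(-\frac{315}{2816}\right) \cdot \pi.

First insight: t_0 being -\frac{2}{11}, the factor k + 2/3 cancels (top and bottom), leaving C = -2/11, x = -1.
Adjacent-term ratio: r(k) = -1 * (k-\frac{7}{2}) (k+1) / [(k+\frac{11}{2}) (k+1)] - rational in k, leading ratio -1; with t_0 = -\frac{2}{11}, classification follows.


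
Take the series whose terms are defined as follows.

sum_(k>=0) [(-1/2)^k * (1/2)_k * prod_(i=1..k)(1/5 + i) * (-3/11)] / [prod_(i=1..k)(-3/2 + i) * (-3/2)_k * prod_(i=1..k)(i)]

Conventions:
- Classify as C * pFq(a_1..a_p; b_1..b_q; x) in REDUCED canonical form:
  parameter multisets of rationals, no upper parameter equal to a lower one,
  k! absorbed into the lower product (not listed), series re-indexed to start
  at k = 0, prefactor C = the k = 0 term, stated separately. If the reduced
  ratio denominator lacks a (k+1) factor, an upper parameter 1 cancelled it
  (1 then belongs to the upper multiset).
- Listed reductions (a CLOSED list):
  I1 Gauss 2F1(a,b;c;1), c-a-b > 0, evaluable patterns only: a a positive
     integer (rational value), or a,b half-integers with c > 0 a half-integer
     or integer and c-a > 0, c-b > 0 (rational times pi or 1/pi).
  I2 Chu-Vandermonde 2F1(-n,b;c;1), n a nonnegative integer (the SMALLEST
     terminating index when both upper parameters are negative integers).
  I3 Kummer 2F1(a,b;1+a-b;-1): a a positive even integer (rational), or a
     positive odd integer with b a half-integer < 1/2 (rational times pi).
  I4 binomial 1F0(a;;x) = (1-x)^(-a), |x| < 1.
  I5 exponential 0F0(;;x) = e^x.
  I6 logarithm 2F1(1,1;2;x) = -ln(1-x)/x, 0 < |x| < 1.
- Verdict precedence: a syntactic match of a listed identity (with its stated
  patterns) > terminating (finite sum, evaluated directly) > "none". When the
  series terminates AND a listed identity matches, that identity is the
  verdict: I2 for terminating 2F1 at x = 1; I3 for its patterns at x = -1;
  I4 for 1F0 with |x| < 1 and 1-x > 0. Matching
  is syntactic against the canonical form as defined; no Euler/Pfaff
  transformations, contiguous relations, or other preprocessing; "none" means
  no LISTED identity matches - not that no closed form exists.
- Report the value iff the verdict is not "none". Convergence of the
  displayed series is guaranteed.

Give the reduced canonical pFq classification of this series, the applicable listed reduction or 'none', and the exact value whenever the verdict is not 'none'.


This is -3/11 * 2F2(1/2, 6/5; -3/2, -1/2; -1/2) in reduced canonical form. Verdict: none (x = -1/2): each listed identity misses the multisets {1/2, 6/5} ; {-3/2, -1/2}.

Structural cue: t_0 = -3/11 here, and the lower running product (C = -3/11, x = -1/2) is a rising factorial.
Ratio: r(k) = (-1/2) * (k+1/2) (k+6/5) / [(k-3/2) (k-1/2) (k+1)] - rational in k, leading ratio (-1/2); with t_0 = -3/11, classification follows.


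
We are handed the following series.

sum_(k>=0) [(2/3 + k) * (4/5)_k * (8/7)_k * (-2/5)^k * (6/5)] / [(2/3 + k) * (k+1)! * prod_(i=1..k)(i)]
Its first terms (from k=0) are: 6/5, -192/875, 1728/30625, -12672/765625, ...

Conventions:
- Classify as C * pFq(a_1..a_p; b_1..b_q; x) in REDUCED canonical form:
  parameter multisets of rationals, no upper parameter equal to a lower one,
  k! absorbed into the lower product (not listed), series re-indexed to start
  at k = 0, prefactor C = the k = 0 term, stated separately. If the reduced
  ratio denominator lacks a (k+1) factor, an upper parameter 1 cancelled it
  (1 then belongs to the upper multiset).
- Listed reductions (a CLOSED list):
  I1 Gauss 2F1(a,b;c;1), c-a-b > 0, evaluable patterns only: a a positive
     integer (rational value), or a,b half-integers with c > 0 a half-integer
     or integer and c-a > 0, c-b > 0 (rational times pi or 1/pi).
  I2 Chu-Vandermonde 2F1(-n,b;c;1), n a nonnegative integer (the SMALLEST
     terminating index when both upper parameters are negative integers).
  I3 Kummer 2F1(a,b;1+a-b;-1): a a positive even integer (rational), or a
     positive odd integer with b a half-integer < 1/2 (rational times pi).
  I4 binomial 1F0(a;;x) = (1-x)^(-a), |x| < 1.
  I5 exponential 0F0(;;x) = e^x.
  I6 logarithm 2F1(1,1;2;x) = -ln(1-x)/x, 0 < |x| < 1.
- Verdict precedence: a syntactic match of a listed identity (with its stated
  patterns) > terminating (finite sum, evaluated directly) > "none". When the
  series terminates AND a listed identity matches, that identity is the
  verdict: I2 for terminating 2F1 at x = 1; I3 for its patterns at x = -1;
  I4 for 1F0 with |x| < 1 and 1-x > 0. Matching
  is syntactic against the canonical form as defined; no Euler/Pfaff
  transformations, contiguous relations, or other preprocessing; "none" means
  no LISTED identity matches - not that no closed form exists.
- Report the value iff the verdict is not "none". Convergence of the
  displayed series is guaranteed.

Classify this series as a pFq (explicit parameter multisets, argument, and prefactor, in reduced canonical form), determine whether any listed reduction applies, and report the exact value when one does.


The series (x = -2/5) is 2F1: upper {4/5, 8/7}, lower {2}, prefactor 6/5. Verdict: no listed reduction: x = -2/5 and upper {4/5, 8/7} fail every I1-I6 pattern.

The tell: from the first term 6/5: the denominator's factorial ratio (prefactor 6/5) is a lower Pochhammer.
Step ratio: r(k) = (-2/5) * (k+4/5) (k+8/7) / [(k+2) (k+1)] - rational in k, leading ratio (-2/5); with t_0 = 6/5, classification follows.


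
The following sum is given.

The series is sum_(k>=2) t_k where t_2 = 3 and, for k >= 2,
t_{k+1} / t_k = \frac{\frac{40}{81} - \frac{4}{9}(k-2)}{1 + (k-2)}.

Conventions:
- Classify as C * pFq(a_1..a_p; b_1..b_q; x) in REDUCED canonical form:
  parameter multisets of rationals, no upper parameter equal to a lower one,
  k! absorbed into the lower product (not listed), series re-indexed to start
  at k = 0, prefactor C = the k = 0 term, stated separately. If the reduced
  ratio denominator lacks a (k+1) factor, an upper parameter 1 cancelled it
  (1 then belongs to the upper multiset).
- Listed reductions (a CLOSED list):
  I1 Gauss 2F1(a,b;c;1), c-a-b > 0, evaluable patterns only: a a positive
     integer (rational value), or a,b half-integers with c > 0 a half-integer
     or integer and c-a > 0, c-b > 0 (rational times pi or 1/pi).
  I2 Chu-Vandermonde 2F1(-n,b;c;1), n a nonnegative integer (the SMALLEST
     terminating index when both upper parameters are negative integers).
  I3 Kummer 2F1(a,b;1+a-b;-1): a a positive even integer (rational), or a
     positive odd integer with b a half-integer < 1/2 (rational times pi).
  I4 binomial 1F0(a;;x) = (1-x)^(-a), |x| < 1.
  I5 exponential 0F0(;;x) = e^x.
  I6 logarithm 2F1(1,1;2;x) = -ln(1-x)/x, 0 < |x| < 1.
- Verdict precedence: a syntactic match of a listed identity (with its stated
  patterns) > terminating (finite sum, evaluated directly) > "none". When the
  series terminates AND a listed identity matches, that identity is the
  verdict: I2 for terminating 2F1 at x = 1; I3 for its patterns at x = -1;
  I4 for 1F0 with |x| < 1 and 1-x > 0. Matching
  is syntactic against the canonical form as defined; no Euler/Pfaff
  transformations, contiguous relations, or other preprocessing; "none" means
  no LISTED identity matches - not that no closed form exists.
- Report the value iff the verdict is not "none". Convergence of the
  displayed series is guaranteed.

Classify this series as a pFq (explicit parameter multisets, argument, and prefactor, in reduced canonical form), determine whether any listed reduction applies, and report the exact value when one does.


The tell: t_0 = 3 here, and the expanded ratio factors over Q; prefactor 3, roots give parameters.
Term ratio: r(k) = -\frac{4}{9} * (k-\frac{10}{9}) / [(k+1)] - rational in k, leading ratio -\frac{4}{9}; with t_0 = 3, classification follows.

With C = 3: the canonical form is 1F0(-\frac{10}{9}; -; -\frac{4}{9}). Verdict: the I4 binomial reduction applies (the 1F0 binomial series: exponent 10/9, x = -\frac{4}{9}). Exact value: 3 \cdot \left(\frac{13}{9}\right)^{\frac{10}{9}}.


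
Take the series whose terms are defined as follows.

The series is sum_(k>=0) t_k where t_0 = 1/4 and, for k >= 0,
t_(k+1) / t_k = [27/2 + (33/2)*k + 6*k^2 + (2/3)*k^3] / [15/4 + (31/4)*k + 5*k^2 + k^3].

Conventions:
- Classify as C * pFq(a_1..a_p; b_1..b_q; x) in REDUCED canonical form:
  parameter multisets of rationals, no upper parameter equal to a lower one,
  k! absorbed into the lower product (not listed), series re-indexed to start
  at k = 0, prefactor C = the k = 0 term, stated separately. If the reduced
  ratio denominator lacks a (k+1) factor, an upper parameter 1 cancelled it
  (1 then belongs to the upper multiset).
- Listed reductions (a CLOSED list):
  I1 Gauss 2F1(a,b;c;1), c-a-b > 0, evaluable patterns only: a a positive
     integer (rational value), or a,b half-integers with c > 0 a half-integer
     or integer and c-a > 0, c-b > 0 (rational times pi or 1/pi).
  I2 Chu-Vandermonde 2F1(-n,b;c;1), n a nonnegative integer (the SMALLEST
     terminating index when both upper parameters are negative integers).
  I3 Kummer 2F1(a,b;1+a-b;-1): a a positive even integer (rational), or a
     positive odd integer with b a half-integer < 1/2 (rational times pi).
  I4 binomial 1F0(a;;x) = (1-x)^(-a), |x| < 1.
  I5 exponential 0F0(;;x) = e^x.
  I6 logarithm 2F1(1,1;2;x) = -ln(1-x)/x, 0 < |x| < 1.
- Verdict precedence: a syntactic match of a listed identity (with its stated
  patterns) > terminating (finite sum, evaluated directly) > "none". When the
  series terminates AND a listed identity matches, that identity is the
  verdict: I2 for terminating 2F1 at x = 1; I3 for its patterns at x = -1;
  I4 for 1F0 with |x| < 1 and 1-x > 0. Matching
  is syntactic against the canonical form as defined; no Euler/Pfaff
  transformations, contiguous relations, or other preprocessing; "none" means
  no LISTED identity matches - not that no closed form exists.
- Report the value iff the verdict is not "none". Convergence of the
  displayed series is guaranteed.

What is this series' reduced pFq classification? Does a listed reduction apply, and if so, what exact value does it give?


Reduced: x = 2/3, 2F1, upper = {3, 9/2}, lower = {5/2}, C = 1/4. Verdict: none here - no I1-I6 shape fits x = 2/3 with lower {5/2}.

Key observation: t_0 = 1/4 here, and cancel k + 3/2 from the displayed ratio first; then C = 1/4.
Adjacent-term ratio: r(k) = (2/3) * (k+3) (k+9/2) / [(k+5/2) (k+1)] - rational in k. x = (2/3); t_0 = 1/4; negate the roots.


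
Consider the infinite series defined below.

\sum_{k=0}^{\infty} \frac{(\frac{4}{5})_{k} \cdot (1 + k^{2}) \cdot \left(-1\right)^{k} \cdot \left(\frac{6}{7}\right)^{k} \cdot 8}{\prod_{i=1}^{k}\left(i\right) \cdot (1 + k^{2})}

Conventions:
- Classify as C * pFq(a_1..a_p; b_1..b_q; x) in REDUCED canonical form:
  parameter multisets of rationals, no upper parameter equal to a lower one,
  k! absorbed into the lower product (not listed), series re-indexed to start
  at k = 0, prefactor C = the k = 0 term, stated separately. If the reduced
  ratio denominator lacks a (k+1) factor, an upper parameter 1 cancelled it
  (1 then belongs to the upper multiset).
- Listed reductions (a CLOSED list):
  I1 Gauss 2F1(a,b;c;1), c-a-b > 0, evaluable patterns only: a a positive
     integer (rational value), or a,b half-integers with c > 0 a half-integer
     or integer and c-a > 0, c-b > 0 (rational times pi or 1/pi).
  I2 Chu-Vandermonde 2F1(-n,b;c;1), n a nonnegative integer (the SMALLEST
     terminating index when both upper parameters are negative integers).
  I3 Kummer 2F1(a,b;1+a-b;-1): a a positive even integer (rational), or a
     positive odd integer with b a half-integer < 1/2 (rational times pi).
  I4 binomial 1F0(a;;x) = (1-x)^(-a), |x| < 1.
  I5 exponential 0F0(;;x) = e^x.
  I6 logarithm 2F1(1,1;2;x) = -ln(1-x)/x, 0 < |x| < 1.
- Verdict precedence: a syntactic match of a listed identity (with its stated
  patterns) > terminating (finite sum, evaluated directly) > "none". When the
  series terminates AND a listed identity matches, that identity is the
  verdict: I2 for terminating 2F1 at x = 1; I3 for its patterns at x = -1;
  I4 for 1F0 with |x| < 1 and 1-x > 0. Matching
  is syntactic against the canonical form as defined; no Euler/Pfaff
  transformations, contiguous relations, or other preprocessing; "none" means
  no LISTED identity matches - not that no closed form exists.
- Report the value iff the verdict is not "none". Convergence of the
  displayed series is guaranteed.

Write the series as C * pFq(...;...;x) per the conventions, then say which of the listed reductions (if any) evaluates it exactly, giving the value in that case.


Prefactor 8, argument -\frac{6}{7}: 1F0 with upper {\frac{4}{5}} over lower {-}. Verdict: this is binomial (I4) (the 1F0 binomial series: exponent -4/5, x = -\frac{6}{7}). Sum: 8 \cdot \left(\frac{13}{7}\right)^{-\frac{4}{5}}.

Key observation: with t_0 = 8, striking the common factor k^2 + 1 reduces the term (prefactor 8).
Step ratio: r(k) = -\frac{6}{7} * (k+\frac{4}{5}) / [(k+1)] - poly over poly, x = -\frac{6}{7} from leading terms; C = 8 at k = 0.


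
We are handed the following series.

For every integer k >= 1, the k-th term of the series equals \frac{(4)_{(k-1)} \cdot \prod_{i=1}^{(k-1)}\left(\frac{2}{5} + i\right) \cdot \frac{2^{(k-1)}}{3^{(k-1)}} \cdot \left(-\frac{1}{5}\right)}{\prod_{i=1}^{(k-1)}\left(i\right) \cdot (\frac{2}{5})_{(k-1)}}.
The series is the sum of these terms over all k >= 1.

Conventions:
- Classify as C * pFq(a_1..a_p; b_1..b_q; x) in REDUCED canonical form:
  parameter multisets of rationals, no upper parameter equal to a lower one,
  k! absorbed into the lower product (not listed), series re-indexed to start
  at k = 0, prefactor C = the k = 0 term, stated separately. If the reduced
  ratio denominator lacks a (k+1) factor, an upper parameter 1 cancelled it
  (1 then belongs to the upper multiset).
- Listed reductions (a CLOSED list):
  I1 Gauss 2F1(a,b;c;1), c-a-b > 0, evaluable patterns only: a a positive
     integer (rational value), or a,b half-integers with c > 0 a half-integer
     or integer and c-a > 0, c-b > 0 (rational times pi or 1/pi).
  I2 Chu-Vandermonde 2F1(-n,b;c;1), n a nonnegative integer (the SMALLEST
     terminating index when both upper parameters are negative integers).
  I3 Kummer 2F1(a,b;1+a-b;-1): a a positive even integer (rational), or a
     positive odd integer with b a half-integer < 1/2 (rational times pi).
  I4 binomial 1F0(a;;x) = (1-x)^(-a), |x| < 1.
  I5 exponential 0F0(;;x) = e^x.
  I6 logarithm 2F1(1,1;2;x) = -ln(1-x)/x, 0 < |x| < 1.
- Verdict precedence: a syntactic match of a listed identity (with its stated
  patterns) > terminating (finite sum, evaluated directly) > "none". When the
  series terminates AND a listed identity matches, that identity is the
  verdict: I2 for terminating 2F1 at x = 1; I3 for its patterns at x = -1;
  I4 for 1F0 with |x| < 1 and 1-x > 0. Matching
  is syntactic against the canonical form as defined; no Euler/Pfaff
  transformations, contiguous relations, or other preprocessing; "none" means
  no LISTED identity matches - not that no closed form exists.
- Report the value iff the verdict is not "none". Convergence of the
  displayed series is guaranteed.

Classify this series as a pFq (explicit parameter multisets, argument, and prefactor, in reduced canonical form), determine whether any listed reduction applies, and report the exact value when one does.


This is -\frac{1}{5} * 2F1(\frac{7}{5}, 4; \frac{2}{5}; \frac{2}{3}) in reduced canonical form. Verdict: none. Every listed pattern misses the 2F1 form at \frac{2}{3}, upper {\frac{7}{5}, 4}.

Structural cue: x = \frac{2}{3} and the two geometric factors (C = -1/5) combine into one argument.
Ratio: r(k) = \frac{2}{3} * (k+\frac{7}{5}) (k+4) / [(k+\frac{2}{5}) (k+1)] - rational in k. x = \frac{2}{3}; t_0 = -\frac{1}{5}; negate the roots.


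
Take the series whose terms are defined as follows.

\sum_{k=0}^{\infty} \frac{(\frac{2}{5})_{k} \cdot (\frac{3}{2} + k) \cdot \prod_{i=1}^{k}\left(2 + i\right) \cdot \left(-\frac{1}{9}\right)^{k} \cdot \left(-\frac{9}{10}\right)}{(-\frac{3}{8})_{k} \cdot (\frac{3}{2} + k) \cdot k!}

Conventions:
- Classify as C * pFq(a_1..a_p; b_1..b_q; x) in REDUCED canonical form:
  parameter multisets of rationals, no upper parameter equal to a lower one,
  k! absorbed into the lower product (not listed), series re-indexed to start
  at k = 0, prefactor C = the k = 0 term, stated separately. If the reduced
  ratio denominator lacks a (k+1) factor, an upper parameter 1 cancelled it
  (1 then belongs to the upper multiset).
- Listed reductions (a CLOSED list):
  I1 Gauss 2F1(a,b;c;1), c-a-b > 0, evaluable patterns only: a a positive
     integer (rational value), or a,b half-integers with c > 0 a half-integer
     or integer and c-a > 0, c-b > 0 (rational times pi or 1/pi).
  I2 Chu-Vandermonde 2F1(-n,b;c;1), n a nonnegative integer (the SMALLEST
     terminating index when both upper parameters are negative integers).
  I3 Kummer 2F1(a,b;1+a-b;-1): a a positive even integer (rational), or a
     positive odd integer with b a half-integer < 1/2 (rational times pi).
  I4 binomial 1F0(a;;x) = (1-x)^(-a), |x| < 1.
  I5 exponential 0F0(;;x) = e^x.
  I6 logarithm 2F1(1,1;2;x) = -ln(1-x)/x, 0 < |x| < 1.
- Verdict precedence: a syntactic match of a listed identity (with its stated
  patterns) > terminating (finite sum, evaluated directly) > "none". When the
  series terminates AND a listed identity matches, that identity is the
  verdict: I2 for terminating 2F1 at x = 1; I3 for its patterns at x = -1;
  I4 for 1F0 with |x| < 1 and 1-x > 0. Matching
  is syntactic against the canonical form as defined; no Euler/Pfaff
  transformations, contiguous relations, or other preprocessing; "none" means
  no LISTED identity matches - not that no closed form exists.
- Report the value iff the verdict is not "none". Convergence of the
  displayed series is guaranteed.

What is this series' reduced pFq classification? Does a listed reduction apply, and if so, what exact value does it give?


Prefactor -\frac{9}{10}, argument -\frac{1}{9}: 2F1 with upper {\frac{2}{5}, 3} over lower {-\frac{3}{8}}. Verdict: none - this 2F1 at x = -\frac{1}{9} matches no listed pattern, and upper {\frac{2}{5}, 3} holds no stopper.

The tell: t_0 being -\frac{9}{10}, the running product (C = -9/10, x = -1/9) telescopes to a rising factorial.
Ratio: r(k) = -\frac{1}{9} * (k+\frac{2}{5}) (k+3) / [(k-\frac{3}{8}) (k+1)] - rational in k, leading ratio -\frac{1}{9}; with t_0 = -\frac{9}{10}, classification follows.


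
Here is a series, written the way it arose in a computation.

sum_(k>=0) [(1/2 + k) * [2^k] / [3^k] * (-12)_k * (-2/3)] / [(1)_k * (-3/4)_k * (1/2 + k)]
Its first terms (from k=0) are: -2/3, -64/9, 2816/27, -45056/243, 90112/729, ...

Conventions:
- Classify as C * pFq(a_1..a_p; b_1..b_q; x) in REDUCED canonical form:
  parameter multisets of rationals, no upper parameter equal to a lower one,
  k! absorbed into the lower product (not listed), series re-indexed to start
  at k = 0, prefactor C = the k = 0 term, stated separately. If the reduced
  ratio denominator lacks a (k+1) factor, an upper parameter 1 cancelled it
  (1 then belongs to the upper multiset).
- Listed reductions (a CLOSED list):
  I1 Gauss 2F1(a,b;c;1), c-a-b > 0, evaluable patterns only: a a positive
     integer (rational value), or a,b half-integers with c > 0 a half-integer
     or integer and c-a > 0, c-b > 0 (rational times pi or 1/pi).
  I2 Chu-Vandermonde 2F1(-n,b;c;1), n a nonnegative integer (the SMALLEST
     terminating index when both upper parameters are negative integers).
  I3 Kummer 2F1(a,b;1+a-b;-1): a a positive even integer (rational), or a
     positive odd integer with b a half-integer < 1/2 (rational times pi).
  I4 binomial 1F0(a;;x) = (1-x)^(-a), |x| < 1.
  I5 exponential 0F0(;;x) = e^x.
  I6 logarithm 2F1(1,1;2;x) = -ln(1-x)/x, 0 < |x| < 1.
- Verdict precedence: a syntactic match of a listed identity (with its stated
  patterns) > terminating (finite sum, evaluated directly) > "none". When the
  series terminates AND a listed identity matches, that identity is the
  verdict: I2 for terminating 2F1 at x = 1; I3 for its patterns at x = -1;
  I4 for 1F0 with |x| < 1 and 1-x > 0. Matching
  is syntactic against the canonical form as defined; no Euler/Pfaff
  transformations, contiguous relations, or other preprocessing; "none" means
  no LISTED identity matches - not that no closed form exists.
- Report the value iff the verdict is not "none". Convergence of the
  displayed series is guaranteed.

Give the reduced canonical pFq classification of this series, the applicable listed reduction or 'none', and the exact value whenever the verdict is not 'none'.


This is -2/3 * 1F1(-12; -3/4; 2/3) in reduced canonical form. Verdict: terminating - upper -12 stops the sum at k = 12; the 13 terms are added exactly. Hence: 29432818774312302962/36254270894567851125.

Key observation: t_0 being -2/3, (1)_k (prefactor -2/3) is k! itself.
Ratio: r(k) = (2/3) * (k-12) / [(k-3/4) (k+1)] - rational in k. x = (2/3); t_0 = -2/3; negate the roots.


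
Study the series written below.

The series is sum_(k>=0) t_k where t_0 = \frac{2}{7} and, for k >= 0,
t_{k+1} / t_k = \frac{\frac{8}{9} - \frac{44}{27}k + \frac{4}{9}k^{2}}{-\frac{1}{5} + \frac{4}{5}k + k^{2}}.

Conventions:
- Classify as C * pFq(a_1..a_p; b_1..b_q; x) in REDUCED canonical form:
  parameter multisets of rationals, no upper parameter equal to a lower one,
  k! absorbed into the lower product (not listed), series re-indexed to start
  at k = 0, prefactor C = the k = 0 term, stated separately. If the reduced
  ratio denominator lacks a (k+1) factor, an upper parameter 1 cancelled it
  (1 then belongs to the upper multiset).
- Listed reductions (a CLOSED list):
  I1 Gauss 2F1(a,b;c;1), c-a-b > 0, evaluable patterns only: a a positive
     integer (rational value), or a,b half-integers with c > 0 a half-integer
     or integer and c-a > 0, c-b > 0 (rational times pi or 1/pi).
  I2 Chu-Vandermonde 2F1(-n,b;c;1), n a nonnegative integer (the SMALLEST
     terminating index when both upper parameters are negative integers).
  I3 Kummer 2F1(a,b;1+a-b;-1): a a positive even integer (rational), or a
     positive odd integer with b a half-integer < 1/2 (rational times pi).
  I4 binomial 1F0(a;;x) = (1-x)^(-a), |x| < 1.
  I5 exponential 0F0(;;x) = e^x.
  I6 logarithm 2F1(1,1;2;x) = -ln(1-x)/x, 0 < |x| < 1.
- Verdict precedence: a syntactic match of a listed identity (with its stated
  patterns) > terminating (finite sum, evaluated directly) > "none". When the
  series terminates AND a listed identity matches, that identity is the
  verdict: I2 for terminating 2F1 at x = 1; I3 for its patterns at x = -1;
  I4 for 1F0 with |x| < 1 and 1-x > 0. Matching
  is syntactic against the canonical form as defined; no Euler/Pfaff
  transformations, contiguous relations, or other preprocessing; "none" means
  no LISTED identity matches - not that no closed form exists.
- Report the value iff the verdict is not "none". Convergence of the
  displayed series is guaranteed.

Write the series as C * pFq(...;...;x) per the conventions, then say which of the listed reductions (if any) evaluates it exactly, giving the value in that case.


Prefactor \frac{2}{7}, argument \frac{4}{9}: 2F1 with upper {-3, -\frac{2}{3}} over lower {-\frac{1}{5}}. Verdict: terminating - no listed pattern fits, but -3 in the upper list cuts the series at k = 3; direct evaluation. Sum: -\frac{960746}{1240029}.

Key observation: x = \frac{4}{9} and factor the ratio over Q (prefactor 2/7): negated roots = parameters.
Step ratio: r(k) = \frac{4}{9} * (k-3) (k-\frac{2}{3}) / [(k-\frac{1}{5}) (k+1)] ; factor over Q: parameters, x = \frac{4}{9}, and C = \frac{2}{7}.


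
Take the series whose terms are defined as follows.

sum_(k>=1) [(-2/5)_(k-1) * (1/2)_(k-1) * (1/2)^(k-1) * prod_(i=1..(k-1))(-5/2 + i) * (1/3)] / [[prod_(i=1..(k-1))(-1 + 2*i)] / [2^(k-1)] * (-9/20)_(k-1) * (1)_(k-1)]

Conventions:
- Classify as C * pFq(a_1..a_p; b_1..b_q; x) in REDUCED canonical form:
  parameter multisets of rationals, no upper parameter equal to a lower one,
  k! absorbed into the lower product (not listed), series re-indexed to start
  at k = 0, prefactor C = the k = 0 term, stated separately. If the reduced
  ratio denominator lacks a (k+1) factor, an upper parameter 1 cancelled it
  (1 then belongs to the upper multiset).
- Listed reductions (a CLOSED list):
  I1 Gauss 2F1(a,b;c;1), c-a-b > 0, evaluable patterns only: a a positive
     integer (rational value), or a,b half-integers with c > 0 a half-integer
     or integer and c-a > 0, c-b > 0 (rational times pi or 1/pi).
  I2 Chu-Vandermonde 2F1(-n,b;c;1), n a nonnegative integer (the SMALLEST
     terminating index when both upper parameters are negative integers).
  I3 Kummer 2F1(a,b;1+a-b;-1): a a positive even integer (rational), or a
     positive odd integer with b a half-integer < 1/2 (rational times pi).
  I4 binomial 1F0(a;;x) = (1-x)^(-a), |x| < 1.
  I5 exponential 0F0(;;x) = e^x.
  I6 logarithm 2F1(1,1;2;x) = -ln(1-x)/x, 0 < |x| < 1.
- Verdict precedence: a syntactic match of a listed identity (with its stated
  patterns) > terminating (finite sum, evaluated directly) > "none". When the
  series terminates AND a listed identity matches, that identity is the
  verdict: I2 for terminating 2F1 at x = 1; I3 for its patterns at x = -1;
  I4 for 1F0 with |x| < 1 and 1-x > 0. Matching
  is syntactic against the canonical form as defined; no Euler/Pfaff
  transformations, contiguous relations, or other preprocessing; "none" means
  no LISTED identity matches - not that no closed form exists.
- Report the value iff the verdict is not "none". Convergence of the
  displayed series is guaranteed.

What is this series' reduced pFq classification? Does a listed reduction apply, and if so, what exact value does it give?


Prefactor 1/3, argument 1/2: 2F1 with upper {-3/2, -2/5} over lower {-9/20}. Verdict: no listed reduction: x = 1/2 and upper {-3/2, -2/5} fail every I1-I6 pattern.

Key step: from the first term 1/3: the lower odd product (C = 1/3) is 2^k (1/2)_k.
Adjacent-term ratio: r(k) = (1/2) * (k-3/2) (k-2/5) / [(k-9/20) (k+1)] - rational in k. x = (1/2); t_0 = 1/3; negate the roots.


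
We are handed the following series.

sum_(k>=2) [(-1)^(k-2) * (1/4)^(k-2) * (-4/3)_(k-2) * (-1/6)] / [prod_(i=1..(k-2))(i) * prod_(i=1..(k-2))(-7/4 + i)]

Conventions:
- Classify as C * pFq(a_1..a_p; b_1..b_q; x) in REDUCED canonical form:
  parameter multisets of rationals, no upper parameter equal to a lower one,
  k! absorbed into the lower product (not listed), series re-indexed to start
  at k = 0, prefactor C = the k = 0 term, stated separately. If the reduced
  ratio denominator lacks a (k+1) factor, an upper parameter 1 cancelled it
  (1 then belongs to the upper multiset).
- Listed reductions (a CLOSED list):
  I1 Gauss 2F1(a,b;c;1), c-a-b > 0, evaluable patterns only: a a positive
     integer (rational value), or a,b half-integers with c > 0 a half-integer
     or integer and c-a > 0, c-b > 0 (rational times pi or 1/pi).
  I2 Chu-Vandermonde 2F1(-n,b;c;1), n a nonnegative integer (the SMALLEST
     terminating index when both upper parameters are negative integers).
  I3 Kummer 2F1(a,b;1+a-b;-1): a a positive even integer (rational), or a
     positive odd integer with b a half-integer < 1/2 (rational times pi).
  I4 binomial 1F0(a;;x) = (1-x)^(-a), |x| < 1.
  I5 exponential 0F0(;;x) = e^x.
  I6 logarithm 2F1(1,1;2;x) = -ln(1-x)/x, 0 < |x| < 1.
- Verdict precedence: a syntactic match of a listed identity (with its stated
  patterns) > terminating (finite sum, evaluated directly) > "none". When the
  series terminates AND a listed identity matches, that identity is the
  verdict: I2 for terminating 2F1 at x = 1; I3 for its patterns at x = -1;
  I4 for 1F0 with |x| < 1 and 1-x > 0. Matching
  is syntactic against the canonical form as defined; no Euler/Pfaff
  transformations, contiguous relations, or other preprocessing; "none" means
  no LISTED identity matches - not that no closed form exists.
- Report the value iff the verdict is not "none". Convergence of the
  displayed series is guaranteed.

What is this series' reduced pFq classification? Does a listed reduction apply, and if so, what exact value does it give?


Classification (C = -1/6): 1F1 with upper {-4/3}, lower {-3/4}, argument x = -1/4. Verdict: none. A 1F1 with upper {-4/3} fits none of I1-I6 at x = -1/4; the sum runs forever.

First insight: with t_0 = -1/6, the lower running product (C = -1/6, x = -1/4) is a rising factorial.
Ratio: r(k) = (-1/4) * (k-4/3) / [(k-3/4) (k+1)] - rational in k. x = (-1/4); t_0 = -1/6; negate the roots.
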